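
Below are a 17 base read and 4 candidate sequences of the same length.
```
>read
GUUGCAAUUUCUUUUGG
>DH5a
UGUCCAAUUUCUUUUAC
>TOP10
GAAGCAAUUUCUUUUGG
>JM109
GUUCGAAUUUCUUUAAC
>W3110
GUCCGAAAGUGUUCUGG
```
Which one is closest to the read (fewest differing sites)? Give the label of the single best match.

TOP10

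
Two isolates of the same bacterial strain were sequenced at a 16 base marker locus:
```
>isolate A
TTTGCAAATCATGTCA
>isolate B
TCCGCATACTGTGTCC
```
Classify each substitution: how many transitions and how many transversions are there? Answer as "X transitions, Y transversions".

5 transitions, 2 transversions

Mismatches (1-based):
site 2: T→C (pyrimidine→pyrimidine, transition)
site 3: T→C (pyrimidine→pyrimidine, transition)
site 7: A→T (purine→pyrimidine, transversion)
site 9: T→C (pyrimidine→pyrimidine, transition)
site 10: C→T (pyrimidine→pyrimidine, transition)
site 11: A→G (purine→purine, transition)
site 16: A→C (purine→pyrimidine, transversion)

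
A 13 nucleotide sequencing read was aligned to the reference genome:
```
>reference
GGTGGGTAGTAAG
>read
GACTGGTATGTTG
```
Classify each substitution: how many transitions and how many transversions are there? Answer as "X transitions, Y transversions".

2 transitions, 5 transversions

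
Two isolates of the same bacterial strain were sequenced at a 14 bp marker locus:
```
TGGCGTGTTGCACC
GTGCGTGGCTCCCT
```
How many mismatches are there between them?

7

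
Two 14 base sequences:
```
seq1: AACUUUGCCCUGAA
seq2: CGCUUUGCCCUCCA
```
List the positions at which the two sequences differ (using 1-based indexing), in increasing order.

1, 2, 12, 13

Differences at position 1 (A→C), position 2 (A→G), position 12 (G→C), position 13 (A→C).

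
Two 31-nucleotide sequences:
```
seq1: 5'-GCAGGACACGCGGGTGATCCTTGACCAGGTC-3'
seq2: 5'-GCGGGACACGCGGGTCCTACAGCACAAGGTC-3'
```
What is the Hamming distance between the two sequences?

The sequences differ at sites 3, 16, 17, 19, 21, 22, 23, 26 (1-based) — 8 in total.

8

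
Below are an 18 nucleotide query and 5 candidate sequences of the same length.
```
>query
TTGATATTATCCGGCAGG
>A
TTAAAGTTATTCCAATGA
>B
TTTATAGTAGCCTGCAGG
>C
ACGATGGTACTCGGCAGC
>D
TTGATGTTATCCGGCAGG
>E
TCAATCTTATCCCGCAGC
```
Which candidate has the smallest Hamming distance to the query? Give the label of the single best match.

D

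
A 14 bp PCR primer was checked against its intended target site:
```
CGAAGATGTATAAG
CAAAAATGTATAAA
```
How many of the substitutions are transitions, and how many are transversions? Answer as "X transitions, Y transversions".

Mismatches (1-based):
base 2: G→A (purine→purine, transition)
base 5: G→A (purine→purine, transition)
base 14: G→A (purine→purine, transition)

3 transitions, 0 transversions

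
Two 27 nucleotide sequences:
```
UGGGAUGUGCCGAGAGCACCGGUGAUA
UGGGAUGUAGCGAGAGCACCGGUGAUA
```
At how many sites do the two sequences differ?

2

Comparing position by position, 2 sites differ: 9 (G/A), 10 (C/G).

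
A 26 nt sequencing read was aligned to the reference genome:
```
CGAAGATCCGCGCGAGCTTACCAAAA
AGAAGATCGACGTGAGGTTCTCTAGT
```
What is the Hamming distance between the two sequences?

The sequences differ at sites 1, 9, 10, 13, 17, 20, 21, 23, 25, 26 (1-based) — 10 in total.

10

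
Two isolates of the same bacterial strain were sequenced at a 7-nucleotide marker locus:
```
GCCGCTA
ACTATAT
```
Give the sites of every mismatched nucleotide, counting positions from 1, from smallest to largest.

1, 3, 4, 5, 6, 7

Differences at site 1 (G→A), site 3 (C→T), site 4 (G→A), site 5 (C→T), site 6 (T→A), site 7 (A→T).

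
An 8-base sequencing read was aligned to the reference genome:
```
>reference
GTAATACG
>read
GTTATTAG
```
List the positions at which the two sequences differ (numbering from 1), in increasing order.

3, 6, 7

Scanning 1-based: 3: A/T; 6: A/T; 7: C/A.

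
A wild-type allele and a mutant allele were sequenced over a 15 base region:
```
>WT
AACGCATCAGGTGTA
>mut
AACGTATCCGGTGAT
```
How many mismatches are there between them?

Comparing position by position, 4 positions differ: 5 (C/T), 9 (A/C), 14 (T/A), 15 (A/T).

4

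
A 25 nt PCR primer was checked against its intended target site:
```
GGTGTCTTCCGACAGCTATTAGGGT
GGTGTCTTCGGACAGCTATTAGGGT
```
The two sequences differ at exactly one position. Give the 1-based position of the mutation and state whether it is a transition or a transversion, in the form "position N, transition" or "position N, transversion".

The sequences differ only at position 10: C→G (pyrimidine→purine), a transversion.

position 10, transversion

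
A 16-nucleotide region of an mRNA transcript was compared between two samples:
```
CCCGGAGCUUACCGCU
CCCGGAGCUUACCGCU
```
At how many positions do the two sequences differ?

No positions differ; the sequences are identical.

0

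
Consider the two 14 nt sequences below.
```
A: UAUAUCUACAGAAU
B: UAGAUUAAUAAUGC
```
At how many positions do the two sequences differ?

8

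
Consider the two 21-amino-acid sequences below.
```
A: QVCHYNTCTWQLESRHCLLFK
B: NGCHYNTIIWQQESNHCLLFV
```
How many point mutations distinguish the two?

The sequences differ at positions 1, 2, 8, 9, 12, 15, 21 (1-based) — 7 in total.

7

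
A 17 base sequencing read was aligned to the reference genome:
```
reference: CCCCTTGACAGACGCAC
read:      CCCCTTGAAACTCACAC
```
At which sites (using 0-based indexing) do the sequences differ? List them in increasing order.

8, 10, 11, 13

Differences at site 8 (C→A), site 10 (G→C), site 11 (A→T), site 13 (G→A).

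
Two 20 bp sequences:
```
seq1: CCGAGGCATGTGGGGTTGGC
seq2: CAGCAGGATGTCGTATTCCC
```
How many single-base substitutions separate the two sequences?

Comparing position by position, 9 positions differ: 2 (C/A), 4 (A/C), 5 (G/A), 7 (C/G), 12 (G/C), 14 (G/T), 15 (G/A), 18 (G/C), 19 (G/C).

9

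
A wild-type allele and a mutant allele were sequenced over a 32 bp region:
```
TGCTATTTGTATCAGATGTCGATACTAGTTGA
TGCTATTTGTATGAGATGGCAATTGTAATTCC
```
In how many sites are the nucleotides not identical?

8

Comparing position by position, 8 sites differ: 13 (C/G), 19 (T/G), 21 (G/A), 24 (A/T), 25 (C/G), 28 (G/A), 31 (G/C), 32 (A/C).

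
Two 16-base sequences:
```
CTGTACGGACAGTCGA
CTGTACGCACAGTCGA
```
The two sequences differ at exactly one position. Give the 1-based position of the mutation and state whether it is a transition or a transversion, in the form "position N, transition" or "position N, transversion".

position 8, transversion

Position 8 changes G→C. G is a purine and C is a pyrimidine, so this is a transversion.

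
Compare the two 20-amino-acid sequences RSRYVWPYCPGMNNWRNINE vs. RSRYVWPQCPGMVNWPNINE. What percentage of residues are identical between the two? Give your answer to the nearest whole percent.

3 positions differ (8, 13, 16), so 17 of 20 match: 17/20 = 85%.

85%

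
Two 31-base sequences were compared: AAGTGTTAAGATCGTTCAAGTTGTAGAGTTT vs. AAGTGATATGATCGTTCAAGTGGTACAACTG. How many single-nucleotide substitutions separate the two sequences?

7

Mismatches (1-based): base 6: T→A; base 9: A→T; base 22: T→G; base 26: G→C; base 28: G→A; base 29: T→C; base 31: T→G.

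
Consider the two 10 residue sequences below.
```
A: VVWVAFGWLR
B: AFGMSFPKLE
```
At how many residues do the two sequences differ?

8

Comparing position by position, 8 residues differ: 1 (V/A), 2 (V/F), 3 (W/G), 4 (V/M), 5 (A/S), 7 (G/P), 8 (W/K), 10 (R/E).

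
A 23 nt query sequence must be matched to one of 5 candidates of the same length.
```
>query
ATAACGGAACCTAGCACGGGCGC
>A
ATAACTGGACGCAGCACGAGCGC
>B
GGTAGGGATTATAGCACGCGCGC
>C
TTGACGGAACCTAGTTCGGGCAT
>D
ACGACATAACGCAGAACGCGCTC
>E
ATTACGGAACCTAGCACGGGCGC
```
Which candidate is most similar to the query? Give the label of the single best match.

A differs at 5 positions; B differs at 8 positions; C differs at 6 positions; D differs at 9 positions; E differs at 1 position. The closest is E.

E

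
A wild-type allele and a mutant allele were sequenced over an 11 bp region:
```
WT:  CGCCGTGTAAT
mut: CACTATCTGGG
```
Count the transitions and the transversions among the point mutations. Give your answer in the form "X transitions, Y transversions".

5 transitions, 2 transversions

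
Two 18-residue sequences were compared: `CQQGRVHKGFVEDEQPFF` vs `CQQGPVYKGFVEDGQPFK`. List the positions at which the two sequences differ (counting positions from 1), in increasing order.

Scanning 1-based: 5: R/P; 7: H/Y; 14: E/G; 18: F/K.

5, 7, 14, 18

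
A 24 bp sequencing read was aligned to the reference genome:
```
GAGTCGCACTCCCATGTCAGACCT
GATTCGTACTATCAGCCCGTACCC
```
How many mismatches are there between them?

The sequences differ at bases 3, 7, 11, 12, 15, 16, 17, 19, 20, 24 (1-based) — 10 in total.

10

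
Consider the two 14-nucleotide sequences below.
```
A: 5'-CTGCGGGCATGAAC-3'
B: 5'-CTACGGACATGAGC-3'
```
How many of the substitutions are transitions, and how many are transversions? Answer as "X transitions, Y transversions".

Transitions (purine↔purine or pyrimidine↔pyrimidine): 3 G→A, 7 G→A, 13 A→G.
Transversions (purine↔pyrimidine): none.

3 transitions, 0 transversions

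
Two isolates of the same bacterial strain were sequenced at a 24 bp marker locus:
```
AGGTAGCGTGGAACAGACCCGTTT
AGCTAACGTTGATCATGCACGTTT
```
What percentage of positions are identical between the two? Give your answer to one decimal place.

70.8%

7 positions differ (3, 6, 10, 13, 16, 17, 19), so 17 of 24 match: 17/24 = 70.83%.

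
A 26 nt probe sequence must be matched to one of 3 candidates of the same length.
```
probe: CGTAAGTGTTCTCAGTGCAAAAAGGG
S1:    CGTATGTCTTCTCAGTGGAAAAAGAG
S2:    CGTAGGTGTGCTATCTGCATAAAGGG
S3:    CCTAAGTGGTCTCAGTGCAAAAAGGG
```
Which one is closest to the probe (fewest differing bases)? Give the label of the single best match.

S3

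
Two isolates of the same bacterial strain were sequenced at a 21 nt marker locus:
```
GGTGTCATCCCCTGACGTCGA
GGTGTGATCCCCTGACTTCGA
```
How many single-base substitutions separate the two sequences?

2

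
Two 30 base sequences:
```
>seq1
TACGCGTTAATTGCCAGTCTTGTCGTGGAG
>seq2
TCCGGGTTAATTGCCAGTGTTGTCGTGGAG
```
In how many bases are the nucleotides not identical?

3

Comparing position by position, 3 bases differ: 2 (A/C), 5 (C/G), 19 (C/G).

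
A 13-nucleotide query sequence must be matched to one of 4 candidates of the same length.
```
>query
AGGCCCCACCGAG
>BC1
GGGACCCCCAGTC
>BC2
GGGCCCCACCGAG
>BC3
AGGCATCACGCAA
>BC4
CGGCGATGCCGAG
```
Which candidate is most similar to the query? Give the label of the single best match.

BC2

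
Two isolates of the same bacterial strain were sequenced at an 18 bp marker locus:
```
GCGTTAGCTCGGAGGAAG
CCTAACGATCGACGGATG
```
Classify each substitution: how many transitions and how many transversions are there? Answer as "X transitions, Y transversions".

1 transition, 8 transversions

Transitions (purine↔purine or pyrimidine↔pyrimidine): 12 G→A.
Transversions (purine↔pyrimidine): 1 G→C, 3 G→T, 4 T→A, 5 T→A, 6 A→C, 8 C→A, 13 A→C, 17 A→T.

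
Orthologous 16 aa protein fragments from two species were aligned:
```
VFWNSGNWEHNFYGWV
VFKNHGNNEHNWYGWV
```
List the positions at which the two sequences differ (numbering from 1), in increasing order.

3, 5, 8, 12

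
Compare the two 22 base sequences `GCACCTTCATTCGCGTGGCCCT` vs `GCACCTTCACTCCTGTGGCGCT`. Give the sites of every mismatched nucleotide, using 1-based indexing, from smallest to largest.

10, 13, 14, 20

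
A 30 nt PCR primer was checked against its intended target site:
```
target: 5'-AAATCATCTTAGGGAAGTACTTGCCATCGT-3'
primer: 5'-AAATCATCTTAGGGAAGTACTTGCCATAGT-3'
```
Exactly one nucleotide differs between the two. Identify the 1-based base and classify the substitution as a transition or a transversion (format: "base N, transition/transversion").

base 28, transversion

The sequences differ only at base 28: C→A (pyrimidine→purine), a transversion.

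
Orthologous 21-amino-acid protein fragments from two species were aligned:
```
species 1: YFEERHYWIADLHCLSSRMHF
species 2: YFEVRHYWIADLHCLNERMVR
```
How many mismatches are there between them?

Comparing position by position, 5 residues differ: 4 (E/V), 16 (S/N), 17 (S/E), 20 (H/V), 21 (F/R).

5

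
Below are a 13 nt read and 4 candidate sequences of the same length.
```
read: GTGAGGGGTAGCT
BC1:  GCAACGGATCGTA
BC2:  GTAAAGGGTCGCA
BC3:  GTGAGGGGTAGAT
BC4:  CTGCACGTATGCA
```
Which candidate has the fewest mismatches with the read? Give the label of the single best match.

BC3

Hamming distances to read — BC1: 7; BC2: 4; BC3: 1; BC4: 8.
Smallest is BC3 with 1 mismatch.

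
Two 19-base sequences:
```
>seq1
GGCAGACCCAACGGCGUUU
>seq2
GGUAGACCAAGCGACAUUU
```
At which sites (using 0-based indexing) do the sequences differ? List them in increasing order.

2, 8, 10, 13, 15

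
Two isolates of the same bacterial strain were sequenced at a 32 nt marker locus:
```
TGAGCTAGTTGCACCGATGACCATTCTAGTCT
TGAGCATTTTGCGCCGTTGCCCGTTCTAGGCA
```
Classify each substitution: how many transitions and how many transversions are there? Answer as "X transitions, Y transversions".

Mismatches (1-based):
site 6: T→A (pyrimidine→purine, transversion)
site 7: A→T (purine→pyrimidine, transversion)
site 8: G→T (purine→pyrimidine, transversion)
site 13: A→G (purine→purine, transition)
site 17: A→T (purine→pyrimidine, transversion)
site 20: A→C (purine→pyrimidine, transversion)
site 23: A→G (purine→purine, transition)
site 30: T→G (pyrimidine→purine, transversion)
site 32: T→A (pyrimidine→purine, transversion)

2 transitions, 7 transversions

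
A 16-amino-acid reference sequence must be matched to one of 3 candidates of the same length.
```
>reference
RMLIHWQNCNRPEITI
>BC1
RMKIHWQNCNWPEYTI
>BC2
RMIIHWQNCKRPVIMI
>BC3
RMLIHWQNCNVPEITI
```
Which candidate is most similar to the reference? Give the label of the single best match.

BC3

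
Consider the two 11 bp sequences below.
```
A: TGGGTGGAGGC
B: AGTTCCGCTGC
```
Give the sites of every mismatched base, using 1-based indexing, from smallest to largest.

Scanning 1-based: 1: T/A; 3: G/T; 4: G/T; 5: T/C; 6: G/C; 8: A/C; 9: G/T.

1, 3, 4, 5, 6, 8, 9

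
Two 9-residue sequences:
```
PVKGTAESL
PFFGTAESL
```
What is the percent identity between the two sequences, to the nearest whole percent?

78%

Mismatches at positions 2, 3 (1-based): 2 of 9.
Identical positions: 7/9 = 77.78% → 78%.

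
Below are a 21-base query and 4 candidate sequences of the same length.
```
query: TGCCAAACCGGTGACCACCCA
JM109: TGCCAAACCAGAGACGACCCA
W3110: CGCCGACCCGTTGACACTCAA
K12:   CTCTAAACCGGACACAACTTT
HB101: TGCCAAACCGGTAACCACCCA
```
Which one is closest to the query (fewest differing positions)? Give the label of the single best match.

HB101

Hamming distances to query — JM109: 3; W3110: 8; K12: 9; HB101: 1.
Smallest is HB101 with 1 mismatch.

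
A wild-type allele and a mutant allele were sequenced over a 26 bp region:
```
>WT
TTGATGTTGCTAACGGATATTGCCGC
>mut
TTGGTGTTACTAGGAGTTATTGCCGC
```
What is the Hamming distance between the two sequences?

6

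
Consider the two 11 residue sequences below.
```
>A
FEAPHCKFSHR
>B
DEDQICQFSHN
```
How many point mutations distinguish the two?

Comparing position by position, 6 residues differ: 1 (F/D), 3 (A/D), 4 (P/Q), 5 (H/I), 7 (K/Q), 11 (R/N).

6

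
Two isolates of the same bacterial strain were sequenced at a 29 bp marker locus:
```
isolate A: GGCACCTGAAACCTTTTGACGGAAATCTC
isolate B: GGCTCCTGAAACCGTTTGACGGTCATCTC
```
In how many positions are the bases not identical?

4

The sequences differ at positions 4, 14, 23, 24 (1-based) — 4 in total.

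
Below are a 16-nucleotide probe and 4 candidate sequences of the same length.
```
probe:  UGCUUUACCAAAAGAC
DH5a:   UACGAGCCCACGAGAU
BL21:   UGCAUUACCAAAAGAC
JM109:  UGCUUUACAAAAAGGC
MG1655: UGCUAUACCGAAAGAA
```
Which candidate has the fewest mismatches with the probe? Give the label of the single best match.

DH5a differs at 8 sites; BL21 differs at 1 site; JM109 differs at 2 sites; MG1655 differs at 3 sites. The closest is BL21.

BL21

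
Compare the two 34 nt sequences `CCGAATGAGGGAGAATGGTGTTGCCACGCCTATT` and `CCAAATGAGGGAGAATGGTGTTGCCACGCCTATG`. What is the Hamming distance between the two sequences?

Comparing position by position, 2 bases differ: 3 (G/A), 34 (T/G).

2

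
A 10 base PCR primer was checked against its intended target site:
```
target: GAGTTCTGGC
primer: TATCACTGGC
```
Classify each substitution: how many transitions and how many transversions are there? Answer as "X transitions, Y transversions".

Transitions (purine↔purine or pyrimidine↔pyrimidine): 4 T→C.
Transversions (purine↔pyrimidine): 1 G→T, 3 G→T, 5 T→A.

1 transition, 3 transversions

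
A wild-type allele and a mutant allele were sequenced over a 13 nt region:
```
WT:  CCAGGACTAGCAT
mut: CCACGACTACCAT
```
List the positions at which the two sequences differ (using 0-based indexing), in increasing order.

Differences at position 3 (G→C), position 9 (G→C).

3, 9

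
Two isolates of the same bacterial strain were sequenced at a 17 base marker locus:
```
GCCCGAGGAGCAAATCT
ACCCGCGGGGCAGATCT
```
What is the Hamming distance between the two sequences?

The sequences differ at sites 1, 6, 9, 13 (1-based) — 4 in total.

4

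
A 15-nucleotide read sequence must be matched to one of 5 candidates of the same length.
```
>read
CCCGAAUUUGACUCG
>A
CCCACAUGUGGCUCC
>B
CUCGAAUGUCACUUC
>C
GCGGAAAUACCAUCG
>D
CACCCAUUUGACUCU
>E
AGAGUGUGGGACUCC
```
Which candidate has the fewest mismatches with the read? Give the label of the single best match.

Hamming distances to read — A: 5; B: 5; C: 7; D: 4; E: 8.
Smallest is D with 4 mismatches.

D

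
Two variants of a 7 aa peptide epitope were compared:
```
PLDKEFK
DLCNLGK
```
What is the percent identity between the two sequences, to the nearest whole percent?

5 positions differ (1, 3, 4, 5, 6), so 2 of 7 match: 2/7 = 28.57%.

29%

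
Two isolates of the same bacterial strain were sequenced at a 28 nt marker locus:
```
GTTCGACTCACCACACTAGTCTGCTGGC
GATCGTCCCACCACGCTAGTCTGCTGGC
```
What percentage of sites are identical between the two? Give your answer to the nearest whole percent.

86%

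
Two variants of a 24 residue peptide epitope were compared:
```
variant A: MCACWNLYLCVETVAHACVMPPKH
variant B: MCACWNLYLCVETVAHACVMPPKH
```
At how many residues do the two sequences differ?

The two sequences are identical at every position.

0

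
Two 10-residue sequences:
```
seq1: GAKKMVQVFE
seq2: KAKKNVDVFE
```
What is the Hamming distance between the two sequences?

Mismatches (1-based): residue 1: G→K; residue 5: M→N; residue 7: Q→D.

3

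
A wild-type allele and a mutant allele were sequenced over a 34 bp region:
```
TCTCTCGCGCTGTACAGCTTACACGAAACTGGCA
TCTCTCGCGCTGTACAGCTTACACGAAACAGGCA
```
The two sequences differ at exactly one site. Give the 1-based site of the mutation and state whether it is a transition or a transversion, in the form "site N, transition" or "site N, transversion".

site 30, transversion

Site 30 changes T→A. T is a pyrimidine and A is a purine, so this is a transversion.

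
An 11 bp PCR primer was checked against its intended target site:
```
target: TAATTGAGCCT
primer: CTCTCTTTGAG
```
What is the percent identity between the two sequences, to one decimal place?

Mismatches at positions 1, 2, 3, 5, 6, 7, 8, 9, 10, 11 (1-based): 10 of 11.
Identical positions: 1/11 = 9.091% → 9.1%.

9.1%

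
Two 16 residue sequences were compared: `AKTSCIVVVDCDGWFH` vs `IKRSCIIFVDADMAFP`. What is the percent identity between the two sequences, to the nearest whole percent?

8 positions differ (1, 3, 7, 8, 11, 13, 14, 16), so 8 of 16 match: 8/16 = 50%.

50%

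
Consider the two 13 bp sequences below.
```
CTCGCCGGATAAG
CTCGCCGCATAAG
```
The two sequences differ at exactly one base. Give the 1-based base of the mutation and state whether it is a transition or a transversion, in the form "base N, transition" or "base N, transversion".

The sequences differ only at base 8: G→C (purine→pyrimidine), a transversion.

base 8, transversion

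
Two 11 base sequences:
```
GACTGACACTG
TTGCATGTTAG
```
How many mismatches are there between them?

10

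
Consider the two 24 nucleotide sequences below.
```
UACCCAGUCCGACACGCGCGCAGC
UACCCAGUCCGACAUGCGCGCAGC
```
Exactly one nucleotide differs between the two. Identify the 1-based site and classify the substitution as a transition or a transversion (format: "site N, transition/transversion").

site 15, transition

Site 15 changes C→U. C is a pyrimidine and U is a pyrimidine, so this is a transition.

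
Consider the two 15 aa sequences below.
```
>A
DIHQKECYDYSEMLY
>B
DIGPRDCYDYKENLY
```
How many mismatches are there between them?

6

The sequences differ at positions 3, 4, 5, 6, 11, 13 (1-based) — 6 in total.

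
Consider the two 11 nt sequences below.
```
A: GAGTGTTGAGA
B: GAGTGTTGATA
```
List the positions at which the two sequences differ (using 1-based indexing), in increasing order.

Scanning 1-based: 10: G/T.

10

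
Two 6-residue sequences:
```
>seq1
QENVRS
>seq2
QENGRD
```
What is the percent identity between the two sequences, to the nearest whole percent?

67%

2 positions differ (4, 6), so 4 of 6 match: 4/6 = 66.67%.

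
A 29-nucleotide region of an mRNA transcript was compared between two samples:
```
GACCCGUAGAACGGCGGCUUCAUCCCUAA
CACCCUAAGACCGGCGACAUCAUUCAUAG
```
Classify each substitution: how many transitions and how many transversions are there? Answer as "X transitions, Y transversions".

3 transitions, 6 transversions

Transitions (purine↔purine or pyrimidine↔pyrimidine): 17 G→A, 24 C→U, 29 A→G.
Transversions (purine↔pyrimidine): 1 G→C, 6 G→U, 7 U→A, 11 A→C, 19 U→A, 26 C→A.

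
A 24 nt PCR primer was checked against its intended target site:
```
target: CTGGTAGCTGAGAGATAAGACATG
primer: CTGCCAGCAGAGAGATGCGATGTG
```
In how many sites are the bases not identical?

7

The sequences differ at sites 4, 5, 9, 17, 18, 21, 22 (1-based) — 7 in total.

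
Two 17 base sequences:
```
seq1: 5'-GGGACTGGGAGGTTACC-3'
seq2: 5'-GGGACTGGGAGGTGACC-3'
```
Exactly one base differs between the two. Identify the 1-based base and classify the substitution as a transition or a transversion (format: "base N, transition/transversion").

base 14, transversion

The sequences differ only at base 14: T→G (pyrimidine→purine), a transversion.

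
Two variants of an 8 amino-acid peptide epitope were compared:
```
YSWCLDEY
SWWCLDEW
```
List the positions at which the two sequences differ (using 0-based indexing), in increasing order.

Differences at position 0 (Y→S), position 1 (S→W), position 7 (Y→W).

0, 1, 7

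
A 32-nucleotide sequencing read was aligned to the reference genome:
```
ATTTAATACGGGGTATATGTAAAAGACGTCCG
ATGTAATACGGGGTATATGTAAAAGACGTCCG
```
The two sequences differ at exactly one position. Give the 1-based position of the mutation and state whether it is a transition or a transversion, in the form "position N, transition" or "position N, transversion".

Position 3 changes T→G. T is a pyrimidine and G is a purine, so this is a transversion.

position 3, transversion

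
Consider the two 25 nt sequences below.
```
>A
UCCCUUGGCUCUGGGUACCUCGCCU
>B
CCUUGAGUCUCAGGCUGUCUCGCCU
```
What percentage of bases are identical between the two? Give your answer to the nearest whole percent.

60%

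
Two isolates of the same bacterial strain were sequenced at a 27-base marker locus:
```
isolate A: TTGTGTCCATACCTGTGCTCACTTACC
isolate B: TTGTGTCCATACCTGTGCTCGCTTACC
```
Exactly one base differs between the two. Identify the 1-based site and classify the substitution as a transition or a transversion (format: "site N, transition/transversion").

Site 21 changes A→G. A is a purine and G is a purine, so this is a transition.

site 21, transition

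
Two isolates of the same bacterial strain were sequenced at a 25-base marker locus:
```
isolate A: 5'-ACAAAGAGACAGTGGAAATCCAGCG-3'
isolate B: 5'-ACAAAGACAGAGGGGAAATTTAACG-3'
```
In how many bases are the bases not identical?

6

Comparing position by position, 6 bases differ: 8 (G/C), 10 (C/G), 13 (T/G), 20 (C/T), 21 (C/T), 23 (G/A).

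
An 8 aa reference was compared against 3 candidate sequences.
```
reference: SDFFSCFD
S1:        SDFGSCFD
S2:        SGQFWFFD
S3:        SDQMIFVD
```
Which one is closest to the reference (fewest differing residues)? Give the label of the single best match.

S1

S1 differs at 1 residue; S2 differs at 4 residues; S3 differs at 5 residues. The closest is S1.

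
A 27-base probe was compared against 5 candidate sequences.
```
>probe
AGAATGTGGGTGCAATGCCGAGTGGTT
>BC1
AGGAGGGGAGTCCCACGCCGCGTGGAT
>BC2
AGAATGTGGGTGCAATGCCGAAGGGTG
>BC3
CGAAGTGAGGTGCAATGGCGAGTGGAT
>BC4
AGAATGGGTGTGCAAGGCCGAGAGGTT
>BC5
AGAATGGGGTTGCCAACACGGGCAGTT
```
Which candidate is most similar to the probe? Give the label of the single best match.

Hamming distances to probe — BC1: 9; BC2: 3; BC3: 7; BC4: 4; BC5: 9.
Smallest is BC2 with 3 mismatches.

BC2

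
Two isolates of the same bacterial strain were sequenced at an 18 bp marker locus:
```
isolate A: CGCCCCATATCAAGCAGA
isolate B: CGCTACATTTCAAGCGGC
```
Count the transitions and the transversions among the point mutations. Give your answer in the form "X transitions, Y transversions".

Transitions (purine↔purine or pyrimidine↔pyrimidine): 4 C→T, 16 A→G.
Transversions (purine↔pyrimidine): 5 C→A, 9 A→T, 18 A→C.

2 transitions, 3 transversions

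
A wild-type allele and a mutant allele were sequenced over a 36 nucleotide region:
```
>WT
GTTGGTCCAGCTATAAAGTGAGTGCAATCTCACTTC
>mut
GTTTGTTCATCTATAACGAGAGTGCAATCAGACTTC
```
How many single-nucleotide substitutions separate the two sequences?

Mismatches (1-based): site 4: G→T; site 7: C→T; site 10: G→T; site 17: A→C; site 19: T→A; site 30: T→A; site 31: C→G.

7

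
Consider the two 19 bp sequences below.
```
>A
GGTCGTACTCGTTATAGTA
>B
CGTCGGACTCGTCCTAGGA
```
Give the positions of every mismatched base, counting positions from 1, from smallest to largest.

Differences at position 1 (G→C), position 6 (T→G), position 13 (T→C), position 14 (A→C), position 18 (T→G).

1, 6, 13, 14, 18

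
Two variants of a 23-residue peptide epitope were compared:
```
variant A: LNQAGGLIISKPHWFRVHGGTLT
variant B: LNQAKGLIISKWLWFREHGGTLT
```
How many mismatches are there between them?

The sequences differ at residues 5, 12, 13, 17 (1-based) — 4 in total.

4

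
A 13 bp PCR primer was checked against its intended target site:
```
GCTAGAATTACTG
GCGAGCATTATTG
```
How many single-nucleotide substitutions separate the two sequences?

The sequences differ at sites 3, 6, 11 (1-based) — 3 in total.

3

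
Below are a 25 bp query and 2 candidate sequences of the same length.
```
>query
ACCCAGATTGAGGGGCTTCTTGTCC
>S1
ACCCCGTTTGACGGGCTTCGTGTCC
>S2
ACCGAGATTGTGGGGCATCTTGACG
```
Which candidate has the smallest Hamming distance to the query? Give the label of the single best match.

S1

S1 differs at 4 positions; S2 differs at 5 positions. The closest is S1.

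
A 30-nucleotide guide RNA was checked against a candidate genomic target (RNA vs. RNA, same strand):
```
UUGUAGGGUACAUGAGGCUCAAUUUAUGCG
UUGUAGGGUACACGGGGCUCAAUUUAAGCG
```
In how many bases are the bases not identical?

Comparing position by position, 3 bases differ: 13 (U/C), 15 (A/G), 27 (U/A).

3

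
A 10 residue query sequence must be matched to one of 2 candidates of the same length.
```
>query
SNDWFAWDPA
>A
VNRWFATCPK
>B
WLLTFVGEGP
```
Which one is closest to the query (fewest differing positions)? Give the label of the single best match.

A

A differs at 5 positions; B differs at 9 positions. The closest is A.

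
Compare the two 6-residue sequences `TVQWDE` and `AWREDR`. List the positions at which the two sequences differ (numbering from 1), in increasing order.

1, 2, 3, 4, 6

Differences at position 1 (T→A), position 2 (V→W), position 3 (Q→R), position 4 (W→E), position 6 (E→R).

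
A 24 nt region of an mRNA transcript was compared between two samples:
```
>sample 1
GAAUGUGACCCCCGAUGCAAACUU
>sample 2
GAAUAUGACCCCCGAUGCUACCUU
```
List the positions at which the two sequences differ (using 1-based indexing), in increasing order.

5, 19, 21

Differences at position 5 (G→A), position 19 (A→U), position 21 (A→C).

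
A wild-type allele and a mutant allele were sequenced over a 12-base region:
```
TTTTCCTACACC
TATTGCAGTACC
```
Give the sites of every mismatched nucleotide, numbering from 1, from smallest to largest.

Scanning 1-based: 2: T/A; 5: C/G; 7: T/A; 8: A/G; 9: C/T.

2, 5, 7, 8, 9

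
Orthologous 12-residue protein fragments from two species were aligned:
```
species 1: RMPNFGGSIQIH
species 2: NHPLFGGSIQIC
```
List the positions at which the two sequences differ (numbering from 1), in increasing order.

Scanning 1-based: 1: R/N; 2: M/H; 4: N/L; 12: H/C.

1, 2, 4, 12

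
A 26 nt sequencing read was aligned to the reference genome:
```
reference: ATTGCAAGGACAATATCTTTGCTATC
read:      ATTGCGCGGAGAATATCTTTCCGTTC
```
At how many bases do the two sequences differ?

Comparing position by position, 6 bases differ: 6 (A/G), 7 (A/C), 11 (C/G), 21 (G/C), 23 (T/G), 24 (A/T).

6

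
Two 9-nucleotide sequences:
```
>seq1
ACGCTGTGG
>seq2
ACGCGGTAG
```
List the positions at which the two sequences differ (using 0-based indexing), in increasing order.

4, 7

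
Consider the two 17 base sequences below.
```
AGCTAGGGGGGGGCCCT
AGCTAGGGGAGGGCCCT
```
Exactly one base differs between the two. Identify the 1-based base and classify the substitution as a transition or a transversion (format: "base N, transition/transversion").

base 10, transition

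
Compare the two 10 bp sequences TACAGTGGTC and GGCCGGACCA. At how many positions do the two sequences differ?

8

The sequences differ at positions 1, 2, 4, 6, 7, 8, 9, 10 (1-based) — 8 in total.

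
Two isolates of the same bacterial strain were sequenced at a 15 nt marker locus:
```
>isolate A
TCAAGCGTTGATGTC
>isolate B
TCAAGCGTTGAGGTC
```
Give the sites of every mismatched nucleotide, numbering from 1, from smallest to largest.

12

Differences at site 12 (T→G).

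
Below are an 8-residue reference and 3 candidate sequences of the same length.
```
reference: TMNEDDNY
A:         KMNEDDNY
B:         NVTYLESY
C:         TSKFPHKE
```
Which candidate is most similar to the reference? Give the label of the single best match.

A differs at 1 residue; B differs at 7 residues; C differs at 7 residues. The closest is A.

A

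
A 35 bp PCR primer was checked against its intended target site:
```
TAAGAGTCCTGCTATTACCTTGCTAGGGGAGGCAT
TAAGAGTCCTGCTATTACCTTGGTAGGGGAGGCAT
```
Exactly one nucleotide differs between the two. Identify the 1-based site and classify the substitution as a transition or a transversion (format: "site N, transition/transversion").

Site 23 changes C→G. C is a pyrimidine and G is a purine, so this is a transversion.

site 23, transversion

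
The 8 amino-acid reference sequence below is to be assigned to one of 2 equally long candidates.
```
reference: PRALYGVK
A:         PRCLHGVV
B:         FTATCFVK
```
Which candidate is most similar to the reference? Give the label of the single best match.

Hamming distances to reference — A: 3; B: 5.
Smallest is A with 3 mismatches.

A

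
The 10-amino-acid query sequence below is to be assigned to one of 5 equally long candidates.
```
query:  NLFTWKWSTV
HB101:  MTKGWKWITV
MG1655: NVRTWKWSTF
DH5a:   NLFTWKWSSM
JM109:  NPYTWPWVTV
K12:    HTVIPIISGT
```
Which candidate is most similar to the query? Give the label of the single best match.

DH5a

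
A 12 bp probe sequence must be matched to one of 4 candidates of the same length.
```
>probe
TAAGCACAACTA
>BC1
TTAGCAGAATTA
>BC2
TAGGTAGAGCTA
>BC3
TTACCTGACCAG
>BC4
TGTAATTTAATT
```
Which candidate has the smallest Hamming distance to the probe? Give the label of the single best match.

BC1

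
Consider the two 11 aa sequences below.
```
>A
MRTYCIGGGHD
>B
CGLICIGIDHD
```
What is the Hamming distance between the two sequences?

6

Comparing position by position, 6 residues differ: 1 (M/C), 2 (R/G), 3 (T/L), 4 (Y/I), 8 (G/I), 9 (G/D).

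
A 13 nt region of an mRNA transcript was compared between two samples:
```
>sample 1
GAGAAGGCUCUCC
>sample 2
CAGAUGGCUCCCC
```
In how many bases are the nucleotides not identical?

3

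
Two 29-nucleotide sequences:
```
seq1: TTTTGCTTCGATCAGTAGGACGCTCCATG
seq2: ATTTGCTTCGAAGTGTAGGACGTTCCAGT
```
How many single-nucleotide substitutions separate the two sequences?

7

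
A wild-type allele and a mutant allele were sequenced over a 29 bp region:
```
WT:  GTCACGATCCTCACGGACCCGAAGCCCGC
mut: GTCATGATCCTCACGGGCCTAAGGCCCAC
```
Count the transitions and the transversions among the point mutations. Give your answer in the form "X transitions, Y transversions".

Transitions (purine↔purine or pyrimidine↔pyrimidine): 5 C→T, 17 A→G, 20 C→T, 21 G→A, 23 A→G, 28 G→A.
Transversions (purine↔pyrimidine): none.

6 transitions, 0 transversions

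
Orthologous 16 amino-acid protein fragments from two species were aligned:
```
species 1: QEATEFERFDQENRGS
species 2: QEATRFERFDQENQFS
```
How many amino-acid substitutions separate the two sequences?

3

Mismatches (1-based): residue 5: E→R; residue 14: R→Q; residue 15: G→F.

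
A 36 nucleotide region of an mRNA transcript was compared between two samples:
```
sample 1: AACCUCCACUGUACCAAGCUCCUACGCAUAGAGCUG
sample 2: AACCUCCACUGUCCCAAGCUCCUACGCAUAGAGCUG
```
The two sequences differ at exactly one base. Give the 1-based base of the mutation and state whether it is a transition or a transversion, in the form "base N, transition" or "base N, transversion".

base 13, transversion

The sequences differ only at base 13: A→C (purine→pyrimidine), a transversion.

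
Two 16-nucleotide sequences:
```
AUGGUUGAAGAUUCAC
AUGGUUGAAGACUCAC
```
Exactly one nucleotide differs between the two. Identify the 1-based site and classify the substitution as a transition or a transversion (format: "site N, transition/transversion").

site 12, transition

Site 12 changes U→C. U is a pyrimidine and C is a pyrimidine, so this is a transition.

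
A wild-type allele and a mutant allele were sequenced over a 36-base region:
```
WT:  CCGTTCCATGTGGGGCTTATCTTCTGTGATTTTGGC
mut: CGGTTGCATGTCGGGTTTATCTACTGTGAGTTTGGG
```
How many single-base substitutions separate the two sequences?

Comparing position by position, 7 sites differ: 2 (C/G), 6 (C/G), 12 (G/C), 16 (C/T), 23 (T/A), 30 (T/G), 36 (C/G).

7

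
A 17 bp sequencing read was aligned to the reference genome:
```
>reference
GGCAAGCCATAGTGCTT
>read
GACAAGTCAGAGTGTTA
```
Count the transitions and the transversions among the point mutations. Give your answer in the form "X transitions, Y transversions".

3 transitions, 2 transversions

Mismatches (1-based):
position 2: G→A (purine→purine, transition)
position 7: C→T (pyrimidine→pyrimidine, transition)
position 10: T→G (pyrimidine→purine, transversion)
position 15: C→T (pyrimidine→pyrimidine, transition)
position 17: T→A (pyrimidine→purine, transversion)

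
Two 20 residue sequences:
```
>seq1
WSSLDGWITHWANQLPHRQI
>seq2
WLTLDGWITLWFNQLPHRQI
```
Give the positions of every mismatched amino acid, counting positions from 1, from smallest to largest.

2, 3, 10, 12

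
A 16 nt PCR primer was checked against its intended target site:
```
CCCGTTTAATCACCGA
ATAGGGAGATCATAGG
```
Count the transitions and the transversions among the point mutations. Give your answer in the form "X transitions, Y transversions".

Transitions (purine↔purine or pyrimidine↔pyrimidine): 2 C→T, 8 A→G, 13 C→T, 16 A→G.
Transversions (purine↔pyrimidine): 1 C→A, 3 C→A, 5 T→G, 6 T→G, 7 T→A, 14 C→A.

4 transitions, 6 transversions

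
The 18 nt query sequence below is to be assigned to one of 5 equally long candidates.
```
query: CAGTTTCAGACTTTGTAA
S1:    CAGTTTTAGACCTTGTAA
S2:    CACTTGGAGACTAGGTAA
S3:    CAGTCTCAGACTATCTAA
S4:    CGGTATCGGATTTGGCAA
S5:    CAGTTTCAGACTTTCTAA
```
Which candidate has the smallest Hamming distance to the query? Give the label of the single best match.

S5

Hamming distances to query — S1: 2; S2: 5; S3: 3; S4: 6; S5: 1.
Smallest is S5 with 1 mismatch.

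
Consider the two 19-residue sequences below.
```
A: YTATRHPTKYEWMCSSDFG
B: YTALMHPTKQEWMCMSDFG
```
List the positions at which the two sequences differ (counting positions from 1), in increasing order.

Differences at position 4 (T→L), position 5 (R→M), position 10 (Y→Q), position 15 (S→M).

4, 5, 10, 15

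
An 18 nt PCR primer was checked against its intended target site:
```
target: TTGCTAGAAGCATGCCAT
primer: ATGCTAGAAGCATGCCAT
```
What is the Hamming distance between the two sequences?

1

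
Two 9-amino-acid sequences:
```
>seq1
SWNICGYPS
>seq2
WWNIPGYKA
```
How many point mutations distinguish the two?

4

The sequences differ at residues 1, 5, 8, 9 (1-based) — 4 in total.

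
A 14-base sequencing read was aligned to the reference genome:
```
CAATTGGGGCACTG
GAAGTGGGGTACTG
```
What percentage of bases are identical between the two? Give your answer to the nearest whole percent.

79%

3 positions differ (1, 4, 10), so 11 of 14 match: 11/14 = 78.57%.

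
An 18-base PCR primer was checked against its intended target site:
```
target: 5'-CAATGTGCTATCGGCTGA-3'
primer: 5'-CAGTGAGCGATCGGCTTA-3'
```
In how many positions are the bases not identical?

4

Comparing position by position, 4 positions differ: 3 (A/G), 6 (T/A), 9 (T/G), 17 (G/T).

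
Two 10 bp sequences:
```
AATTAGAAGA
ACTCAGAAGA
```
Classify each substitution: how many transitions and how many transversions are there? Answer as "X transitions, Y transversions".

1 transition, 1 transversion

Transitions (purine↔purine or pyrimidine↔pyrimidine): 4 T→C.
Transversions (purine↔pyrimidine): 2 A→C.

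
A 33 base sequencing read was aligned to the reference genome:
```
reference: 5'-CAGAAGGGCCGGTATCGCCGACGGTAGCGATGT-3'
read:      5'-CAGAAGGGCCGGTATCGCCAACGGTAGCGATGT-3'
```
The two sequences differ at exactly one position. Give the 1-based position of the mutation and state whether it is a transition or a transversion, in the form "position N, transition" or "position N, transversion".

position 20, transition

The sequences differ only at position 20: G→A (purine→purine), a transition.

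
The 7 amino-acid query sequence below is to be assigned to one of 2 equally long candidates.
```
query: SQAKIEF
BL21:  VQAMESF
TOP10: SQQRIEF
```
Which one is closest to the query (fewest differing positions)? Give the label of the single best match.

TOP10

BL21 differs at 4 positions; TOP10 differs at 2 positions. The closest is TOP10.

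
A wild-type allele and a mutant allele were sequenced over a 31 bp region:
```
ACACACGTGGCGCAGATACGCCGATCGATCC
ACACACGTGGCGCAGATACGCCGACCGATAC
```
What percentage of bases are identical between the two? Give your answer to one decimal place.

2 positions differ (25, 30), so 29 of 31 match: 29/31 = 93.55%.

93.5%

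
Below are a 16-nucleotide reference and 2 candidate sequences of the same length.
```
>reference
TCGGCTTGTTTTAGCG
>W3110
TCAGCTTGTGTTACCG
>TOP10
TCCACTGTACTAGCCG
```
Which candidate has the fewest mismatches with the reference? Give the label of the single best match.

W3110 differs at 3 sites; TOP10 differs at 9 sites. The closest is W3110.

W3110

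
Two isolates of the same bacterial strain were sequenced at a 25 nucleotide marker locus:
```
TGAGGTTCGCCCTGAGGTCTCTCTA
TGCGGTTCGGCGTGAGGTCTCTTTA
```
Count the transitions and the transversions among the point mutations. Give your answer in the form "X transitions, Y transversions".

Mismatches (1-based):
position 3: A→C (purine→pyrimidine, transversion)
position 10: C→G (pyrimidine→purine, transversion)
position 12: C→G (pyrimidine→purine, transversion)
position 23: C→T (pyrimidine→pyrimidine, transition)

1 transition, 3 transversions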